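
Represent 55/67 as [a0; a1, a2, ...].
[0; 1, 4, 1, 1, 2, 2]

Euclidean algorithm steps:
55 = 0 × 67 + 55
67 = 1 × 55 + 12
55 = 4 × 12 + 7
12 = 1 × 7 + 5
7 = 1 × 5 + 2
5 = 2 × 2 + 1
2 = 2 × 1 + 0
Continued fraction: [0; 1, 4, 1, 1, 2, 2]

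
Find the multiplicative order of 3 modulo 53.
52

53 is prime, so ord(3) divides φ(53) = 52.
Divisors of 52: 1, 2, 4, 13, 26, 52.
Repeated squaring: 3^1 ≡ 3, 3^2 ≡ 9, 3^4 ≡ 28, 3^8 ≡ 42, 3^16 ≡ 15, 3^32 ≡ 13 (mod 53).
Test 3^d mod 53 for each divisor d in increasing order:
3^1 ≡ 3
3^2 ≡ 9
3^4 ≡ 28
3^13 = 3^8·3^4·3^1 ≡ 30
3^26 = 3^16·3^8·3^2 ≡ 52
3^52 = 3^32·3^16·3^4 ≡ 1  ← first divisor giving 1
The order is 52.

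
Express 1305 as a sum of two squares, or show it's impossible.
3² + 36² (a=3, b=36)

Factorization: 1305 = 3^2 × 5 × 29
By Fermat: n is sum of two squares iff every prime p ≡ 3 (mod 4) appears to even power.
All primes ≡ 3 (mod 4) appear to even power.
Search a = 0, 1, 2, … for 1305 - a² a perfect square: first hit at a = 3: 1305 - 9 = 1296 = 36².
1305 = 3² + 36² = 9 + 1296 ✓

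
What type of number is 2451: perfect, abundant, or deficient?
deficient

Proper divisors of 2451: sum = 1 + 3 + 19 + 43 + 57 + 129 + 817 = 1069
Since 1069 < 2451, 2451 is deficient.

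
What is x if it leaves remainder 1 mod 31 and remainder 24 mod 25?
249

Using Chinese Remainder Theorem:
M = 31 × 25 = 775
M1 = 25, M2 = 31
y1 = 25^(-1) mod 31 = 5
y2 = 31^(-1) mod 25 = 21
x = (1×25×5 + 24×31×21) mod 775 = 249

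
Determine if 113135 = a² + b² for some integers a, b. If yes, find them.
Not possible

Factorization: 113135 = 5 × 11^3 × 17
By Fermat: n is sum of two squares iff every prime p ≡ 3 (mod 4) appears to even power.
Prime(s) ≡ 3 (mod 4) with odd exponent: [(11, 3)]
Therefore 113135 cannot be expressed as a² + b².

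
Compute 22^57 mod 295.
287

Repeated squaring. Binary of 57 = 111001.
22^1 ≡ 22 (mod 295); 22^2 ≡ 189 (mod 295); 22^4 ≡ 26 (mod 295); 22^8 ≡ 86 (mod 295); 22^16 ≡ 21 (mod 295); 22^32 ≡ 146 (mod 295)
22^57 = 22^1 × 22^8 × 22^16 × 22^32 ≡ 287 (mod 295)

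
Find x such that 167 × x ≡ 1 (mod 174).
149

gcd(167, 174) = 1, so the inverse exists.
Extended Euclidean algorithm on (174, 167):
174 = 1 × 167 + 7  ⟹  7 = (1)·174 + (-1)·167
167 = 23 × 7 + 6  ⟹  6 = (-23)·174 + (24)·167
7 = 1 × 6 + 1  ⟹  1 = (24)·174 + (-25)·167
So (-25)·167 ≡ 1 (mod 174), i.e. 167^(-1) ≡ -25 ≡ 149 (mod 174).
Check: 167 × 149 = 24883 ≡ 1 (mod 174)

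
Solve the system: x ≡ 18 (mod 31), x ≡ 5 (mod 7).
173

Using Chinese Remainder Theorem:
M = 31 × 7 = 217
M1 = 7, M2 = 31
y1 = 7^(-1) mod 31 = 9
y2 = 31^(-1) mod 7 = 5
x = (18×7×9 + 5×31×5) mod 217 = 173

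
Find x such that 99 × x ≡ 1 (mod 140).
99

gcd(99, 140) = 1, so the inverse exists.
Extended Euclidean algorithm on (140, 99):
140 = 1 × 99 + 41  ⟹  41 = (1)·140 + (-1)·99
99 = 2 × 41 + 17  ⟹  17 = (-2)·140 + (3)·99
41 = 2 × 17 + 7  ⟹  7 = (5)·140 + (-7)·99
17 = 2 × 7 + 3  ⟹  3 = (-12)·140 + (17)·99
7 = 2 × 3 + 1  ⟹  1 = (29)·140 + (-41)·99
So (-41)·99 ≡ 1 (mod 140), i.e. 99^(-1) ≡ -41 ≡ 99 (mod 140).
Check: 99 × 99 = 9801 ≡ 1 (mod 140)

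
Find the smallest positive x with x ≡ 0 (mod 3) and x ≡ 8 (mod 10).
18

Using Chinese Remainder Theorem:
M = 3 × 10 = 30
M1 = 10, M2 = 3
y1 = 10^(-1) mod 3 = 1
y2 = 3^(-1) mod 10 = 7
x = (0×10×1 + 8×3×7) mod 30 = 18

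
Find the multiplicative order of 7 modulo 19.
3

19 is prime, so ord(7) divides φ(19) = 18.
Divisors of 18: 1, 2, 3, 6, 9, 18.
Repeated squaring: 7^1 ≡ 7, 7^2 ≡ 11, 7^4 ≡ 7, 7^8 ≡ 11, 7^16 ≡ 7 (mod 19).
Test 7^d mod 19 for each divisor d in increasing order:
7^1 ≡ 7
7^2 ≡ 11
7^3 = 7^2·7^1 ≡ 1  ← first divisor giving 1
The order is 3.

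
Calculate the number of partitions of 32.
8349

p(n) counts ways to write n as a sum of positive integers (order ignored).
Euler's pentagonal recurrence: p(k) = p(k-1) + p(k-2) - p(k-5) - p(k-7) + p(k-12) + p(k-15) - ... (offsets j(3j∓1)/2, signs ++--, p(0)=1, p(<0)=0).
DP table for k = 0..31: p(0)=1, p(1)=1, p(2)=2, p(3)=3, p(4)=5, p(5)=7, p(6)=11, p(7)=15, p(8)=22, p(9)=30, p(10)=42, p(11)=56, p(12)=77, p(13)=101, p(14)=135, p(15)=176, p(16)=231, p(17)=297, p(18)=385, p(19)=490, p(20)=627, p(21)=792, p(22)=1002, p(23)=1255, p(24)=1575, p(25)=1958, p(26)=2436, p(27)=3010, p(28)=3718, p(29)=4565, p(30)=5604, p(31)=6842.
Final step: p(32) = p(31) + p(30) - p(27) - p(25) + p(20) + p(17) - p(10) - p(6)
= 6842 + 5604 - 3010 - 1958 + 627 + 297 - 42 - 11
= 8349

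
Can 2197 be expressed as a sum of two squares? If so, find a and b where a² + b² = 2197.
9² + 46² (a=9, b=46)

Factorization: 2197 = 13^3
By Fermat: n is sum of two squares iff every prime p ≡ 3 (mod 4) appears to even power.
All primes ≡ 3 (mod 4) appear to even power.
Search a = 0, 1, 2, … for 2197 - a² a perfect square: first hit at a = 9: 2197 - 81 = 2116 = 46².
2197 = 9² + 46² = 81 + 2116 ✓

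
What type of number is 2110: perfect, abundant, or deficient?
deficient

Proper divisors of 2110: sum = 1 + 2 + 5 + 10 + 211 + 422 + 1055 = 1706
Since 1706 < 2110, 2110 is deficient.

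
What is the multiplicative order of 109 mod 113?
7

113 is prime, so ord(109) divides φ(113) = 112.
Divisors of 112: 1, 2, 4, 7, 8, 14, 16, 28, 56, 112.
Repeated squaring: 109^1 ≡ 109, 109^2 ≡ 16, 109^4 ≡ 30, 109^8 ≡ 109, 109^16 ≡ 16, 109^32 ≡ 30, 109^64 ≡ 109 (mod 113).
Test 109^d mod 113 for each divisor d in increasing order:
109^1 ≡ 109
109^2 ≡ 16
109^4 ≡ 30
109^7 = 109^4·109^2·109^1 ≡ 1  ← first divisor giving 1
The order is 7.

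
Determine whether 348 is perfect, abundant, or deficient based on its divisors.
abundant

Proper divisors of 348: sum = 1 + 2 + 3 + 4 + 6 + 12 + 29 + 58 + 87 + 116 + 174 = 492
Since 492 > 348, 348 is abundant.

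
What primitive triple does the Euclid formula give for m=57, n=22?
(2765, 2508, 3733)

Euclid's formula: a = m² - n², b = 2mn, c = m² + n²
m = 57, n = 22
a = 57² - 22² = 3249 - 484 = 2765
b = 2 × 57 × 22 = 2508
c = 57² + 22² = 3249 + 484 = 3733
Verification: 2765² + 2508² = 7645225 + 6290064 = 13935289 = 3733² ✓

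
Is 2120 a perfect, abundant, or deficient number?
abundant

Proper divisors of 2120: sum = 1 + 2 + 4 + 5 + 8 + 10 + 20 + 40 + 53 + 106 + 212 + 265 + 424 + 530 + 1060 = 2740
Since 2740 > 2120, 2120 is abundant.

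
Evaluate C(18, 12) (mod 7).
0

Using Lucas' theorem:
Write n=18 and k=12 in base 7:
n in base 7: [2, 4]
k in base 7: [1, 5]
C(18,12) mod 7 = ∏ C(n_i, k_i) mod 7
Digit binomials (mod 7): C(2,1) = 2; C(4,5) = 0 (k_i > n_i)
Product: 2 × 0 = 0 ≡ 0 (mod 7)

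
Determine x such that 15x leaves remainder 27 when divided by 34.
x ≡ 29 (mod 34)

gcd(15, 34) = 1, which divides 27, so solutions exist.
Find 15^(-1) mod 34 by the extended Euclidean algorithm:
34 = 2 × 15 + 4  ⟹  4 = (1)·34 + (-2)·15
15 = 3 × 4 + 3  ⟹  3 = (-3)·34 + (7)·15
4 = 1 × 3 + 1  ⟹  1 = (4)·34 + (-9)·15
So (-9)·15 ≡ 1 (mod 34), i.e. 15^(-1) ≡ -9 ≡ 25 (mod 34).
x ≡ 25 × 27 = 675 ≡ 29 (mod 34).
Check: 15 × 29 = 435 ≡ 27 (mod 34).
Unique solution: x ≡ 29 (mod 34)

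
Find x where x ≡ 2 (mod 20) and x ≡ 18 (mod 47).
582

Using Chinese Remainder Theorem:
M = 20 × 47 = 940
M1 = 47, M2 = 20
y1 = 47^(-1) mod 20 = 3
y2 = 20^(-1) mod 47 = 40
x = (2×47×3 + 18×20×40) mod 940 = 582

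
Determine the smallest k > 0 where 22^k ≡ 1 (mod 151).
75

151 is prime, so ord(22) divides φ(151) = 150.
Divisors of 150: 1, 2, 3, 5, 6, 10, 15, 25, 30, 50, 75, 150.
Repeated squaring: 22^1 ≡ 22, 22^2 ≡ 31, 22^4 ≡ 55, 22^8 ≡ 5, 22^16 ≡ 25, 22^32 ≡ 21, 22^64 ≡ 139, 22^128 ≡ 144 (mod 151).
Test 22^d mod 151 for each divisor d in increasing order:
22^1 ≡ 22
22^2 ≡ 31
22^3 = 22^2·22^1 ≡ 78
22^5 = 22^4·22^1 ≡ 2
22^6 = 22^4·22^2 ≡ 44
22^10 = 22^8·22^2 ≡ 4
22^15 = 22^8·22^4·22^2·22^1 ≡ 8
22^25 = 22^16·22^8·22^1 ≡ 32
22^30 = 22^16·22^8·22^4·22^2 ≡ 64
22^50 = 22^32·22^16·22^2 ≡ 118
22^75 = 22^64·22^8·22^2·22^1 ≡ 1  ← first divisor giving 1
The order is 75.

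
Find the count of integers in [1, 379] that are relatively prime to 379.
378

379 = 379
φ(n) = n × ∏(1 - 1/p) for each prime p dividing n
φ(379) = 379 × (1 - 1/379) = 378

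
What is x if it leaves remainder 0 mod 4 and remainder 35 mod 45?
80

Using Chinese Remainder Theorem:
M = 4 × 45 = 180
M1 = 45, M2 = 4
y1 = 45^(-1) mod 4 = 1
y2 = 4^(-1) mod 45 = 34
x = (0×45×1 + 35×4×34) mod 180 = 80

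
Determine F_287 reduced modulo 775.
233

Matrix identity: Q^n = [[F_(n+1), F_n], [F_n, F_(n-1)]] with Q = [[1,1],[1,0]].
n = 287 = 100011111₂. Square-and-multiply, entries mod 775:
Q^1 = [[1,1],[1,0]]
Q^2 = (Q^1)² = [[2,1],[1,1]]
Q^4 = (Q^2)² = [[5,3],[3,2]]
Q^8 = (Q^4)² = [[34,21],[21,13]]
Q^17 = (Q^8)²·Q = [[259,47],[47,212]]
Q^35 = (Q^17)²·Q = [[752,315],[315,437]]
Q^71 = (Q^35)²·Q = [[764,554],[554,210]]
Q^143 = (Q^71)²·Q = [[333,137],[137,196]]
Q^287 = (Q^143)²·Q = [[631,233],[233,398]]
F_287 mod 775 = Q^287[0][1] = 233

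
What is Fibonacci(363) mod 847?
453

Matrix identity: Q^n = [[F_(n+1), F_n], [F_n, F_(n-1)]] with Q = [[1,1],[1,0]].
n = 363 = 101101011₂. Square-and-multiply, entries mod 847:
Q^1 = [[1,1],[1,0]]
Q^2 = (Q^1)² = [[2,1],[1,1]]
Q^5 = (Q^2)²·Q = [[8,5],[5,3]]
Q^11 = (Q^5)²·Q = [[144,89],[89,55]]
Q^22 = (Q^11)² = [[706,771],[771,782]]
Q^45 = (Q^22)²·Q = [[657,247],[247,410]]
Q^90 = (Q^45)² = [[551,132],[132,419]]
Q^181 = (Q^90)²·Q = [[155,12],[12,143]]
Q^363 = (Q^181)²·Q = [[641,453],[453,188]]
F_363 mod 847 = Q^363[0][1] = 453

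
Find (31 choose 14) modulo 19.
0

Using Lucas' theorem:
Write n=31 and k=14 in base 19:
n in base 19: [1, 12]
k in base 19: [0, 14]
C(31,14) mod 19 = ∏ C(n_i, k_i) mod 19
Digit binomials (mod 19): C(1,0) = 1; C(12,14) = 0 (k_i > n_i)
Product: 1 × 0 = 0 ≡ 0 (mod 19)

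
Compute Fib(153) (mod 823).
723

Matrix identity: Q^n = [[F_(n+1), F_n], [F_n, F_(n-1)]] with Q = [[1,1],[1,0]].
n = 153 = 10011001₂. Square-and-multiply, entries mod 823:
Q^1 = [[1,1],[1,0]]
Q^2 = (Q^1)² = [[2,1],[1,1]]
Q^4 = (Q^2)² = [[5,3],[3,2]]
Q^9 = (Q^4)²·Q = [[55,34],[34,21]]
Q^19 = (Q^9)²·Q = [[181,66],[66,115]]
Q^38 = (Q^19)² = [[82,607],[607,298]]
Q^76 = (Q^38)² = [[708,220],[220,488]]
Q^153 = (Q^76)²·Q = [[483,723],[723,583]]
F_153 mod 823 = Q^153[0][1] = 723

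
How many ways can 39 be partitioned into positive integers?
31185

p(n) counts ways to write n as a sum of positive integers (order ignored).
Euler's pentagonal recurrence: p(k) = p(k-1) + p(k-2) - p(k-5) - p(k-7) + p(k-12) + p(k-15) - ... (offsets j(3j∓1)/2, signs ++--, p(0)=1, p(<0)=0).
DP table for k = 0..38: p(0)=1, p(1)=1, p(2)=2, p(3)=3, p(4)=5, p(5)=7, p(6)=11, p(7)=15, p(8)=22, p(9)=30, p(10)=42, p(11)=56, p(12)=77, p(13)=101, p(14)=135, p(15)=176, p(16)=231, p(17)=297, p(18)=385, p(19)=490, p(20)=627, p(21)=792, p(22)=1002, p(23)=1255, p(24)=1575, p(25)=1958, p(26)=2436, p(27)=3010, p(28)=3718, p(29)=4565, p(30)=5604, p(31)=6842, p(32)=8349, p(33)=10143, p(34)=12310, p(35)=14883, p(36)=17977, p(37)=21637, p(38)=26015.
Final step: p(39) = p(38) + p(37) - p(34) - p(32) + p(27) + p(24) - p(17) - p(13) + p(4)
= 26015 + 21637 - 12310 - 8349 + 3010 + 1575 - 297 - 101 + 5
= 31185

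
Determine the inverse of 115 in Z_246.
169

gcd(115, 246) = 1, so the inverse exists.
Extended Euclidean algorithm on (246, 115):
246 = 2 × 115 + 16  ⟹  16 = (1)·246 + (-2)·115
115 = 7 × 16 + 3  ⟹  3 = (-7)·246 + (15)·115
16 = 5 × 3 + 1  ⟹  1 = (36)·246 + (-77)·115
So (-77)·115 ≡ 1 (mod 246), i.e. 115^(-1) ≡ -77 ≡ 169 (mod 246).
Check: 115 × 169 = 19435 ≡ 1 (mod 246)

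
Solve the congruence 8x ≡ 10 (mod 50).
x ≡ 20 (mod 25)

gcd(8, 50) = 2, which divides 10, so solutions exist.
Divide through by 2: 4x ≡ 5 (mod 25).
Find 4^(-1) mod 25 by the extended Euclidean algorithm:
25 = 6 × 4 + 1  ⟹  1 = (1)·25 + (-6)·4
So (-6)·4 ≡ 1 (mod 25), i.e. 4^(-1) ≡ -6 ≡ 19 (mod 25).
x ≡ 19 × 5 = 95 ≡ 20 (mod 25).
Check: 8 × 20 = 160 ≡ 10 (mod 50).
x ≡ 20 (mod 25), giving 2 solutions mod 50.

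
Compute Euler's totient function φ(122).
60

122 = 2 × 61
φ(n) = n × ∏(1 - 1/p) for each prime p dividing n
φ(122) = 122 × (1 - 1/2) × (1 - 1/61) = 60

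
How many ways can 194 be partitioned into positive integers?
2366022741845

p(n) counts ways to write n as a sum of positive integers (order ignored).
Euler's pentagonal recurrence: p(k) = p(k-1) + p(k-2) - p(k-5) - p(k-7) + p(k-12) + p(k-15) - ... (offsets j(3j∓1)/2, signs ++--, p(0)=1, p(<0)=0).
DP table for k = 0..193: p(0)=1, p(1)=1, p(2)=2, p(3)=3, p(4)=5, p(5)=7, p(6)=11, p(7)=15, p(8)=22, p(9)=30, p(10)=42, p(11)=56, p(12)=77, p(13)=101, p(14)=135, p(15)=176, p(16)=231, p(17)=297, p(18)=385, p(19)=490, p(20)=627, p(21)=792, p(22)=1002, p(23)=1255, p(24)=1575, p(25)=1958, p(26)=2436, p(27)=3010, p(28)=3718, p(29)=4565, p(30)=5604, p(31)=6842, p(32)=8349, p(33)=10143, p(34)=12310, p(35)=14883, p(36)=17977, p(37)=21637, p(38)=26015, p(39)=31185, p(40)=37338, p(41)=44583, p(42)=53174, p(43)=63261, p(44)=75175, p(45)=89134, p(46)=105558, p(47)=124754, p(48)=147273, p(49)=173525, p(50)=204226, p(51)=239943, p(52)=281589, p(53)=329931, p(54)=386155, p(55)=451276, p(56)=526823, p(57)=614154, p(58)=715220, p(59)=831820, p(60)=966467, p(61)=1121505, p(62)=1300156, p(63)=1505499, p(64)=1741630, p(65)=2012558, p(66)=2323520, p(67)=2679689, p(68)=3087735, p(69)=3554345, p(70)=4087968, p(71)=4697205, p(72)=5392783, p(73)=6185689, p(74)=7089500, p(75)=8118264, p(76)=9289091, p(77)=10619863, p(78)=12132164, p(79)=13848650, p(80)=15796476, p(81)=18004327, p(82)=20506255, p(83)=23338469, p(84)=26543660, p(85)=30167357, p(86)=34262962, p(87)=38887673, p(88)=44108109, p(89)=49995925, p(90)=56634173, p(91)=64112359, p(92)=72533807, p(93)=82010177, p(94)=92669720, p(95)=104651419, p(96)=118114304, p(97)=133230930, p(98)=150198136, p(99)=169229875, p(100)=190569292, p(101)=214481126, p(102)=241265379, p(103)=271248950, p(104)=304801365, p(105)=342325709, p(106)=384276336, p(107)=431149389, p(108)=483502844, p(109)=541946240, p(110)=607163746, p(111)=679903203, p(112)=761002156, p(113)=851376628, p(114)=952050665, p(115)=1064144451, p(116)=1188908248, p(117)=1327710076, p(118)=1482074143, p(119)=1653668665, p(120)=1844349560, p(121)=2056148051, p(122)=2291320912, p(123)=2552338241, p(124)=2841940500, p(125)=3163127352, p(126)=3519222692, p(127)=3913864295, p(128)=4351078600, p(129)=4835271870, p(130)=5371315400, p(131)=5964539504, p(132)=6620830889, p(133)=7346629512, p(134)=8149040695, p(135)=9035836076, p(136)=10015581680, p(137)=11097645016, p(138)=12292341831, p(139)=13610949895, p(140)=15065878135, p(141)=16670689208, p(142)=18440293320, p(143)=20390982757, p(144)=22540654445, p(145)=24908858009, p(146)=27517052599, p(147)=30388671978, p(148)=33549419497, p(149)=37027355200, p(150)=40853235313, p(151)=45060624582, p(152)=49686288421, p(153)=54770336324, p(154)=60356673280, p(155)=66493182097, p(156)=73232243759, p(157)=80630964769, p(158)=88751778802, p(159)=97662728555, p(160)=107438159466, p(161)=118159068427, p(162)=129913904637, p(163)=142798995930, p(164)=156919475295, p(165)=172389800255, p(166)=189334822579, p(167)=207890420102, p(168)=228204732751, p(169)=250438925115, p(170)=274768617130, p(171)=301384802048, p(172)=330495499613, p(173)=362326859895, p(174)=397125074750, p(175)=435157697830, p(176)=476715857290, p(177)=522115831195, p(178)=571701605655, p(179)=625846753120, p(180)=684957390936, p(181)=749474411781, p(182)=819876908323, p(183)=896684817527, p(184)=980462880430, p(185)=1071823774337, p(186)=1171432692373, p(187)=1280011042268, p(188)=1398341745571, p(189)=1527273599625, p(190)=1667727404093, p(191)=1820701100652, p(192)=1987276856363, p(193)=2168627105469.
Final step: p(194) = p(193) + p(192) - p(189) - p(187) + p(182) + p(179) - p(172) - p(168) + p(159) + p(154) - p(143) - p(137) + p(124) + p(117) - p(102) - p(94) + p(77) + p(68) - p(49) - p(39) + p(18) + p(7)
= 2168627105469 + 1987276856363 - 1527273599625 - 1280011042268 + 819876908323 + 625846753120 - 330495499613 - 228204732751 + 97662728555 + 60356673280 - 20390982757 - 11097645016 + 2841940500 + 1327710076 - 241265379 - 92669720 + 10619863 + 3087735 - 173525 - 31185 + 385 + 15
= 2366022741845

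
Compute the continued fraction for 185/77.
[2; 2, 2, 15]

Euclidean algorithm steps:
185 = 2 × 77 + 31
77 = 2 × 31 + 15
31 = 2 × 15 + 1
15 = 15 × 1 + 0
Continued fraction: [2; 2, 2, 15]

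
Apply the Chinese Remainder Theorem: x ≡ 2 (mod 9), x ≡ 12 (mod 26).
38

Using Chinese Remainder Theorem:
M = 9 × 26 = 234
M1 = 26, M2 = 9
y1 = 26^(-1) mod 9 = 8
y2 = 9^(-1) mod 26 = 3
x = (2×26×8 + 12×9×3) mod 234 = 38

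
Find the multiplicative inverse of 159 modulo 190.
49

gcd(159, 190) = 1, so the inverse exists.
Extended Euclidean algorithm on (190, 159):
190 = 1 × 159 + 31  ⟹  31 = (1)·190 + (-1)·159
159 = 5 × 31 + 4  ⟹  4 = (-5)·190 + (6)·159
31 = 7 × 4 + 3  ⟹  3 = (36)·190 + (-43)·159
4 = 1 × 3 + 1  ⟹  1 = (-41)·190 + (49)·159
So (49)·159 ≡ 1 (mod 190), i.e. 159^(-1) ≡ 49 (mod 190).
Check: 159 × 49 = 7791 ≡ 1 (mod 190)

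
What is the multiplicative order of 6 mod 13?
12

13 is prime, so ord(6) divides φ(13) = 12.
Divisors of 12: 1, 2, 3, 4, 6, 12.
Repeated squaring: 6^1 ≡ 6, 6^2 ≡ 10, 6^4 ≡ 9, 6^8 ≡ 3 (mod 13).
Test 6^d mod 13 for each divisor d in increasing order:
6^1 ≡ 6
6^2 ≡ 10
6^3 = 6^2·6^1 ≡ 8
6^4 ≡ 9
6^6 = 6^4·6^2 ≡ 12
6^12 = 6^8·6^4 ≡ 1  ← first divisor giving 1
The order is 12.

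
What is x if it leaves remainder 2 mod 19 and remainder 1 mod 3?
40

Using Chinese Remainder Theorem:
M = 19 × 3 = 57
M1 = 3, M2 = 19
y1 = 3^(-1) mod 19 = 13
y2 = 19^(-1) mod 3 = 1
x = (2×3×13 + 1×19×1) mod 57 = 40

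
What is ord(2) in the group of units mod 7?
3

7 is prime, so ord(2) divides φ(7) = 6.
Divisors of 6: 1, 2, 3, 6.
Repeated squaring: 2^1 ≡ 2, 2^2 ≡ 4, 2^4 ≡ 2 (mod 7).
Test 2^d mod 7 for each divisor d in increasing order:
2^1 ≡ 2
2^2 ≡ 4
2^3 = 2^2·2^1 ≡ 1  ← first divisor giving 1
The order is 3.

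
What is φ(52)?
24

52 = 2^2 × 13
φ(n) = n × ∏(1 - 1/p) for each prime p dividing n
φ(52) = 52 × (1 - 1/2) × (1 - 1/13) = 24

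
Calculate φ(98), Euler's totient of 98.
42

98 = 2 × 7^2
φ(n) = n × ∏(1 - 1/p) for each prime p dividing n
φ(98) = 98 × (1 - 1/2) × (1 - 1/7) = 42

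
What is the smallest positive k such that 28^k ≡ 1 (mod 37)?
18

37 is prime, so ord(28) divides φ(37) = 36.
Divisors of 36: 1, 2, 3, 4, 6, 9, 12, 18, 36.
Repeated squaring: 28^1 ≡ 28, 28^2 ≡ 7, 28^4 ≡ 12, 28^8 ≡ 33, 28^16 ≡ 16, 28^32 ≡ 34 (mod 37).
Test 28^d mod 37 for each divisor d in increasing order:
28^1 ≡ 28
28^2 ≡ 7
28^3 = 28^2·28^1 ≡ 11
28^4 ≡ 12
28^6 = 28^4·28^2 ≡ 10
28^9 = 28^8·28^1 ≡ 36
28^12 = 28^8·28^4 ≡ 26
28^18 = 28^16·28^2 ≡ 1  ← first divisor giving 1
The order is 18.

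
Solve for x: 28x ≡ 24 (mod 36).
x ≡ 6 (mod 9)

gcd(28, 36) = 4, which divides 24, so solutions exist.
Divide through by 4: 7x ≡ 6 (mod 9).
Find 7^(-1) mod 9 by the extended Euclidean algorithm:
9 = 1 × 7 + 2  ⟹  2 = (1)·9 + (-1)·7
7 = 3 × 2 + 1  ⟹  1 = (-3)·9 + (4)·7
So (4)·7 ≡ 1 (mod 9), i.e. 7^(-1) ≡ 4 (mod 9).
x ≡ 4 × 6 = 24 ≡ 6 (mod 9).
Check: 28 × 6 = 168 ≡ 24 (mod 36).
x ≡ 6 (mod 9), giving 4 solutions mod 36.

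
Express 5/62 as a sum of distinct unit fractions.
1/13 + 1/269 + 1/216814

Greedy algorithm:
5/62: ceiling(62/5) = 13, use 1/13
3/806: ceiling(806/3) = 269, use 1/269
1/216814: ceiling(216814/1) = 216814, use 1/216814
Result: 5/62 = 1/13 + 1/269 + 1/216814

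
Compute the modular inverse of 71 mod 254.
161

gcd(71, 254) = 1, so the inverse exists.
Extended Euclidean algorithm on (254, 71):
254 = 3 × 71 + 41  ⟹  41 = (1)·254 + (-3)·71
71 = 1 × 41 + 30  ⟹  30 = (-1)·254 + (4)·71
41 = 1 × 30 + 11  ⟹  11 = (2)·254 + (-7)·71
30 = 2 × 11 + 8  ⟹  8 = (-5)·254 + (18)·71
11 = 1 × 8 + 3  ⟹  3 = (7)·254 + (-25)·71
8 = 2 × 3 + 2  ⟹  2 = (-19)·254 + (68)·71
3 = 1 × 2 + 1  ⟹  1 = (26)·254 + (-93)·71
So (-93)·71 ≡ 1 (mod 254), i.e. 71^(-1) ≡ -93 ≡ 161 (mod 254).
Check: 71 × 161 = 11431 ≡ 1 (mod 254)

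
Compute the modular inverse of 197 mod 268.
117

gcd(197, 268) = 1, so the inverse exists.
Extended Euclidean algorithm on (268, 197):
268 = 1 × 197 + 71  ⟹  71 = (1)·268 + (-1)·197
197 = 2 × 71 + 55  ⟹  55 = (-2)·268 + (3)·197
71 = 1 × 55 + 16  ⟹  16 = (3)·268 + (-4)·197
55 = 3 × 16 + 7  ⟹  7 = (-11)·268 + (15)·197
16 = 2 × 7 + 2  ⟹  2 = (25)·268 + (-34)·197
7 = 3 × 2 + 1  ⟹  1 = (-86)·268 + (117)·197
So (117)·197 ≡ 1 (mod 268), i.e. 197^(-1) ≡ 117 (mod 268).
Check: 197 × 117 = 23049 ≡ 1 (mod 268)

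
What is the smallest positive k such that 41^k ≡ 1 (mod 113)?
56

113 is prime, so ord(41) divides φ(113) = 112.
Divisors of 112: 1, 2, 4, 7, 8, 14, 16, 28, 56, 112.
Repeated squaring: 41^1 ≡ 41, 41^2 ≡ 99, 41^4 ≡ 83, 41^8 ≡ 109, 41^16 ≡ 16, 41^32 ≡ 30, 41^64 ≡ 109 (mod 113).
Test 41^d mod 113 for each divisor d in increasing order:
41^1 ≡ 41
41^2 ≡ 99
41^4 ≡ 83
41^7 = 41^4·41^2·41^1 ≡ 44
41^8 ≡ 109
41^14 = 41^8·41^4·41^2 ≡ 15
41^16 ≡ 16
41^28 = 41^16·41^8·41^4 ≡ 112
41^56 = 41^32·41^16·41^8 ≡ 1  ← first divisor giving 1
The order is 56.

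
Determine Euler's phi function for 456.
144

456 = 2^3 × 3 × 19
φ(n) = n × ∏(1 - 1/p) for each prime p dividing n
φ(456) = 456 × (1 - 1/2) × (1 - 1/3) × (1 - 1/19) = 144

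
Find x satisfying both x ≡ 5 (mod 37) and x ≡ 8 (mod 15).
338

Using Chinese Remainder Theorem:
M = 37 × 15 = 555
M1 = 15, M2 = 37
y1 = 15^(-1) mod 37 = 5
y2 = 37^(-1) mod 15 = 13
x = (5×15×5 + 8×37×13) mod 555 = 338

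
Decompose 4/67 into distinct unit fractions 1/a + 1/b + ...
1/17 + 1/1139

Greedy algorithm:
4/67: ceiling(67/4) = 17, use 1/17
1/1139: ceiling(1139/1) = 1139, use 1/1139
Result: 4/67 = 1/17 + 1/1139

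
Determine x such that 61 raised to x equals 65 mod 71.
3

Baby-step giant-step with step n = ⌈√71⌉ = 9.
Baby steps 61^j mod 71 (j:value) for j=0..8: 0:1, 1:61, 2:29, 3:65, 4:60, 5:39, 6:36, 7:66, 8:50.
h = 65 is already in the table at j=3, so x = 3.
Check: 61^3 ≡ 65 (mod 71).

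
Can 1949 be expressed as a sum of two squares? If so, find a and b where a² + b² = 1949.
10² + 43² (a=10, b=43)

Factorization: 1949 = 1949
By Fermat: n is sum of two squares iff every prime p ≡ 3 (mod 4) appears to even power.
All primes ≡ 3 (mod 4) appear to even power.
Search a = 0, 1, 2, … for 1949 - a² a perfect square: first hit at a = 10: 1949 - 100 = 1849 = 43².
1949 = 10² + 43² = 100 + 1849 ✓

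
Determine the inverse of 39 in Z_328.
143

gcd(39, 328) = 1, so the inverse exists.
Extended Euclidean algorithm on (328, 39):
328 = 8 × 39 + 16  ⟹  16 = (1)·328 + (-8)·39
39 = 2 × 16 + 7  ⟹  7 = (-2)·328 + (17)·39
16 = 2 × 7 + 2  ⟹  2 = (5)·328 + (-42)·39
7 = 3 × 2 + 1  ⟹  1 = (-17)·328 + (143)·39
So (143)·39 ≡ 1 (mod 328), i.e. 39^(-1) ≡ 143 (mod 328).
Check: 39 × 143 = 5577 ≡ 1 (mod 328)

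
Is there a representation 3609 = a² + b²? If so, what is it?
3² + 60² (a=3, b=60)

Factorization: 3609 = 3^2 × 401
By Fermat: n is sum of two squares iff every prime p ≡ 3 (mod 4) appears to even power.
All primes ≡ 3 (mod 4) appear to even power.
Search a = 0, 1, 2, … for 3609 - a² a perfect square: first hit at a = 3: 3609 - 9 = 3600 = 60².
3609 = 3² + 60² = 9 + 3600 ✓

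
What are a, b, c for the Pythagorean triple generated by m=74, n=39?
(3955, 5772, 6997)

Euclid's formula: a = m² - n², b = 2mn, c = m² + n²
m = 74, n = 39
a = 74² - 39² = 5476 - 1521 = 3955
b = 2 × 74 × 39 = 5772
c = 74² + 39² = 5476 + 1521 = 6997
Verification: 3955² + 5772² = 15642025 + 33315984 = 48958009 = 6997² ✓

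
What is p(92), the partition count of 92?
72533807

p(n) counts ways to write n as a sum of positive integers (order ignored).
Euler's pentagonal recurrence: p(k) = p(k-1) + p(k-2) - p(k-5) - p(k-7) + p(k-12) + p(k-15) - ... (offsets j(3j∓1)/2, signs ++--, p(0)=1, p(<0)=0).
DP table for k = 0..91: p(0)=1, p(1)=1, p(2)=2, p(3)=3, p(4)=5, p(5)=7, p(6)=11, p(7)=15, p(8)=22, p(9)=30, p(10)=42, p(11)=56, p(12)=77, p(13)=101, p(14)=135, p(15)=176, p(16)=231, p(17)=297, p(18)=385, p(19)=490, p(20)=627, p(21)=792, p(22)=1002, p(23)=1255, p(24)=1575, p(25)=1958, p(26)=2436, p(27)=3010, p(28)=3718, p(29)=4565, p(30)=5604, p(31)=6842, p(32)=8349, p(33)=10143, p(34)=12310, p(35)=14883, p(36)=17977, p(37)=21637, p(38)=26015, p(39)=31185, p(40)=37338, p(41)=44583, p(42)=53174, p(43)=63261, p(44)=75175, p(45)=89134, p(46)=105558, p(47)=124754, p(48)=147273, p(49)=173525, p(50)=204226, p(51)=239943, p(52)=281589, p(53)=329931, p(54)=386155, p(55)=451276, p(56)=526823, p(57)=614154, p(58)=715220, p(59)=831820, p(60)=966467, p(61)=1121505, p(62)=1300156, p(63)=1505499, p(64)=1741630, p(65)=2012558, p(66)=2323520, p(67)=2679689, p(68)=3087735, p(69)=3554345, p(70)=4087968, p(71)=4697205, p(72)=5392783, p(73)=6185689, p(74)=7089500, p(75)=8118264, p(76)=9289091, p(77)=10619863, p(78)=12132164, p(79)=13848650, p(80)=15796476, p(81)=18004327, p(82)=20506255, p(83)=23338469, p(84)=26543660, p(85)=30167357, p(86)=34262962, p(87)=38887673, p(88)=44108109, p(89)=49995925, p(90)=56634173, p(91)=64112359.
Final step: p(92) = p(91) + p(90) - p(87) - p(85) + p(80) + p(77) - p(70) - p(66) + p(57) + p(52) - p(41) - p(35) + p(22) + p(15) - p(0)
= 64112359 + 56634173 - 38887673 - 30167357 + 15796476 + 10619863 - 4087968 - 2323520 + 614154 + 281589 - 44583 - 14883 + 1002 + 176 - 1
= 72533807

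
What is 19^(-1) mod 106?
67

gcd(19, 106) = 1, so the inverse exists.
Extended Euclidean algorithm on (106, 19):
106 = 5 × 19 + 11  ⟹  11 = (1)·106 + (-5)·19
19 = 1 × 11 + 8  ⟹  8 = (-1)·106 + (6)·19
11 = 1 × 8 + 3  ⟹  3 = (2)·106 + (-11)·19
8 = 2 × 3 + 2  ⟹  2 = (-5)·106 + (28)·19
3 = 1 × 2 + 1  ⟹  1 = (7)·106 + (-39)·19
So (-39)·19 ≡ 1 (mod 106), i.e. 19^(-1) ≡ -39 ≡ 67 (mod 106).
Check: 19 × 67 = 1273 ≡ 1 (mod 106)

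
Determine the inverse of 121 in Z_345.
211

gcd(121, 345) = 1, so the inverse exists.
Extended Euclidean algorithm on (345, 121):
345 = 2 × 121 + 103  ⟹  103 = (1)·345 + (-2)·121
121 = 1 × 103 + 18  ⟹  18 = (-1)·345 + (3)·121
103 = 5 × 18 + 13  ⟹  13 = (6)·345 + (-17)·121
18 = 1 × 13 + 5  ⟹  5 = (-7)·345 + (20)·121
13 = 2 × 5 + 3  ⟹  3 = (20)·345 + (-57)·121
5 = 1 × 3 + 2  ⟹  2 = (-27)·345 + (77)·121
3 = 1 × 2 + 1  ⟹  1 = (47)·345 + (-134)·121
So (-134)·121 ≡ 1 (mod 345), i.e. 121^(-1) ≡ -134 ≡ 211 (mod 345).
Check: 121 × 211 = 25531 ≡ 1 (mod 345)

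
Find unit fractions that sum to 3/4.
1/2 + 1/4

Greedy algorithm:
3/4: ceiling(4/3) = 2, use 1/2
1/4: ceiling(4/1) = 4, use 1/4
Result: 3/4 = 1/2 + 1/4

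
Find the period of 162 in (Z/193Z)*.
96

193 is prime, so ord(162) divides φ(193) = 192.
Divisors of 192: 1, 2, 3, 4, 6, 8, 12, 16, 24, 32, 48, 64, 96, 192.
Repeated squaring: 162^1 ≡ 162, 162^2 ≡ 189, 162^4 ≡ 16, 162^8 ≡ 63, 162^16 ≡ 109, 162^32 ≡ 108, 162^64 ≡ 84, 162^128 ≡ 108 (mod 193).
Test 162^d mod 193 for each divisor d in increasing order:
162^1 ≡ 162
162^2 ≡ 189
162^3 = 162^2·162^1 ≡ 124
162^4 ≡ 16
162^6 = 162^4·162^2 ≡ 129
162^8 ≡ 63
162^12 = 162^8·162^4 ≡ 43
162^16 ≡ 109
162^24 = 162^16·162^8 ≡ 112
162^32 ≡ 108
162^48 = 162^32·162^16 ≡ 192
162^64 ≡ 84
162^96 = 162^64·162^32 ≡ 1  ← first divisor giving 1
The order is 96.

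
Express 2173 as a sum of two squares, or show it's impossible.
18² + 43² (a=18, b=43)

Factorization: 2173 = 41 × 53
By Fermat: n is sum of two squares iff every prime p ≡ 3 (mod 4) appears to even power.
All primes ≡ 3 (mod 4) appear to even power.
Search a = 0, 1, 2, … for 2173 - a² a perfect square: first hit at a = 18: 2173 - 324 = 1849 = 43².
2173 = 18² + 43² = 324 + 1849 ✓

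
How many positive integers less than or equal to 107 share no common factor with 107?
106

107 = 107
φ(n) = n × ∏(1 - 1/p) for each prime p dividing n
φ(107) = 107 × (1 - 1/107) = 106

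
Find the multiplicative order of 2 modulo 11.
10

11 is prime, so ord(2) divides φ(11) = 10.
Divisors of 10: 1, 2, 5, 10.
Repeated squaring: 2^1 ≡ 2, 2^2 ≡ 4, 2^4 ≡ 5, 2^8 ≡ 3 (mod 11).
Test 2^d mod 11 for each divisor d in increasing order:
2^1 ≡ 2
2^2 ≡ 4
2^5 = 2^4·2^1 ≡ 10
2^10 = 2^8·2^2 ≡ 1  ← first divisor giving 1
The order is 10.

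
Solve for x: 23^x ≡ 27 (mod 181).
156

Baby-step giant-step with step n = ⌈√181⌉ = 14.
Baby steps 23^j mod 181 (j:value) for j=0..13: 0:1, 1:23, 2:167, 3:40, 4:15, 5:164, 6:152, 7:57, 8:44, 9:107, 10:108, 11:131, 12:117, 13:157.
Giant-step multiplier: 23^(-14) ≡ 23^(180-14) = 23^166 ≡ 20 (mod 181).
Giant steps γ_i = 27·20^i mod 181: γ_0=27, γ_1=178, γ_2=121, γ_3=67, γ_4=73, γ_5=12, γ_6=59, γ_7=94, γ_8=70, γ_9=133, γ_10=126, γ_11=167 (in table at j=2).
x = i·n + j = 11·14 + 2 = 156.
Check: 23^156 ≡ 27 (mod 181).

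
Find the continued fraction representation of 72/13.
[5; 1, 1, 6]

Euclidean algorithm steps:
72 = 5 × 13 + 7
13 = 1 × 7 + 6
7 = 1 × 6 + 1
6 = 6 × 1 + 0
Continued fraction: [5; 1, 1, 6]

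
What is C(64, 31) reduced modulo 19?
0

Using Lucas' theorem:
Write n=64 and k=31 in base 19:
n in base 19: [3, 7]
k in base 19: [1, 12]
C(64,31) mod 19 = ∏ C(n_i, k_i) mod 19
Digit binomials (mod 19): C(3,1) = 3; C(7,12) = 0 (k_i > n_i)
Product: 3 × 0 = 0 ≡ 0 (mod 19)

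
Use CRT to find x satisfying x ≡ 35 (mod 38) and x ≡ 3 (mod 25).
453

Using Chinese Remainder Theorem:
M = 38 × 25 = 950
M1 = 25, M2 = 38
y1 = 25^(-1) mod 38 = 35
y2 = 38^(-1) mod 25 = 2
x = (35×25×35 + 3×38×2) mod 950 = 453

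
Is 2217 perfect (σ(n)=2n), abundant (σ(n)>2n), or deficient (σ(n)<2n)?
deficient

Proper divisors of 2217: sum = 1 + 3 + 739 = 743
Since 743 < 2217, 2217 is deficient.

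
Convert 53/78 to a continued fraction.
[0; 1, 2, 8, 3]

Euclidean algorithm steps:
53 = 0 × 78 + 53
78 = 1 × 53 + 25
53 = 2 × 25 + 3
25 = 8 × 3 + 1
3 = 3 × 1 + 0
Continued fraction: [0; 1, 2, 8, 3]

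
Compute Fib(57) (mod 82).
80

Matrix identity: Q^n = [[F_(n+1), F_n], [F_n, F_(n-1)]] with Q = [[1,1],[1,0]].
n = 57 = 111001₂. Square-and-multiply, entries mod 82:
Q^1 = [[1,1],[1,0]]
Q^3 = (Q^1)²·Q = [[3,2],[2,1]]
Q^7 = (Q^3)²·Q = [[21,13],[13,8]]
Q^14 = (Q^7)² = [[36,49],[49,69]]
Q^28 = (Q^14)² = [[7,61],[61,28]]
Q^57 = (Q^28)²·Q = [[1,80],[80,3]]
F_57 mod 82 = Q^57[0][1] = 80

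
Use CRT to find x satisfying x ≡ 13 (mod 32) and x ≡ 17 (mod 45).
557

Using Chinese Remainder Theorem:
M = 32 × 45 = 1440
M1 = 45, M2 = 32
y1 = 45^(-1) mod 32 = 5
y2 = 32^(-1) mod 45 = 38
x = (13×45×5 + 17×32×38) mod 1440 = 557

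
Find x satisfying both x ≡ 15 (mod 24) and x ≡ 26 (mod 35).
831

Using Chinese Remainder Theorem:
M = 24 × 35 = 840
M1 = 35, M2 = 24
y1 = 35^(-1) mod 24 = 11
y2 = 24^(-1) mod 35 = 19
x = (15×35×11 + 26×24×19) mod 840 = 831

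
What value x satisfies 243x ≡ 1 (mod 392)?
171

gcd(243, 392) = 1, so the inverse exists.
Extended Euclidean algorithm on (392, 243):
392 = 1 × 243 + 149  ⟹  149 = (1)·392 + (-1)·243
243 = 1 × 149 + 94  ⟹  94 = (-1)·392 + (2)·243
149 = 1 × 94 + 55  ⟹  55 = (2)·392 + (-3)·243
94 = 1 × 55 + 39  ⟹  39 = (-3)·392 + (5)·243
55 = 1 × 39 + 16  ⟹  16 = (5)·392 + (-8)·243
39 = 2 × 16 + 7  ⟹  7 = (-13)·392 + (21)·243
16 = 2 × 7 + 2  ⟹  2 = (31)·392 + (-50)·243
7 = 3 × 2 + 1  ⟹  1 = (-106)·392 + (171)·243
So (171)·243 ≡ 1 (mod 392), i.e. 243^(-1) ≡ 171 (mod 392).
Check: 243 × 171 = 41553 ≡ 1 (mod 392)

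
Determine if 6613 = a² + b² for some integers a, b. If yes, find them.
23² + 78² (a=23, b=78)

Factorization: 6613 = 17 × 389
By Fermat: n is sum of two squares iff every prime p ≡ 3 (mod 4) appears to even power.
All primes ≡ 3 (mod 4) appear to even power.
Search a = 0, 1, 2, … for 6613 - a² a perfect square: first hit at a = 23: 6613 - 529 = 6084 = 78².
6613 = 23² + 78² = 529 + 6084 ✓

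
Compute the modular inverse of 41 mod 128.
25

gcd(41, 128) = 1, so the inverse exists.
Extended Euclidean algorithm on (128, 41):
128 = 3 × 41 + 5  ⟹  5 = (1)·128 + (-3)·41
41 = 8 × 5 + 1  ⟹  1 = (-8)·128 + (25)·41
So (25)·41 ≡ 1 (mod 128), i.e. 41^(-1) ≡ 25 (mod 128).
Check: 41 × 25 = 1025 ≡ 1 (mod 128)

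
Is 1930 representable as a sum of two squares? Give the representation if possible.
9² + 43² (a=9, b=43)

Factorization: 1930 = 2 × 5 × 193
By Fermat: n is sum of two squares iff every prime p ≡ 3 (mod 4) appears to even power.
All primes ≡ 3 (mod 4) appear to even power.
Search a = 0, 1, 2, … for 1930 - a² a perfect square: first hit at a = 9: 1930 - 81 = 1849 = 43².
1930 = 9² + 43² = 81 + 1849 ✓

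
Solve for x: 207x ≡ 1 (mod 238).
23

gcd(207, 238) = 1, so the inverse exists.
Extended Euclidean algorithm on (238, 207):
238 = 1 × 207 + 31  ⟹  31 = (1)·238 + (-1)·207
207 = 6 × 31 + 21  ⟹  21 = (-6)·238 + (7)·207
31 = 1 × 21 + 10  ⟹  10 = (7)·238 + (-8)·207
21 = 2 × 10 + 1  ⟹  1 = (-20)·238 + (23)·207
So (23)·207 ≡ 1 (mod 238), i.e. 207^(-1) ≡ 23 (mod 238).
Check: 207 × 23 = 4761 ≡ 1 (mod 238)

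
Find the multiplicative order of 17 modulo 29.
4

29 is prime, so ord(17) divides φ(29) = 28.
Divisors of 28: 1, 2, 4, 7, 14, 28.
Repeated squaring: 17^1 ≡ 17, 17^2 ≡ 28, 17^4 ≡ 1, 17^8 ≡ 1, 17^16 ≡ 1 (mod 29).
Test 17^d mod 29 for each divisor d in increasing order:
17^1 ≡ 17
17^2 ≡ 28
17^4 ≡ 1  ← first divisor giving 1
The order is 4.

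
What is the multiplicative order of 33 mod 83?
41

83 is prime, so ord(33) divides φ(83) = 82.
Divisors of 82: 1, 2, 41, 82.
Repeated squaring: 33^1 ≡ 33, 33^2 ≡ 10, 33^4 ≡ 17, 33^8 ≡ 40, 33^16 ≡ 23, 33^32 ≡ 31, 33^64 ≡ 48 (mod 83).
Test 33^d mod 83 for each divisor d in increasing order:
33^1 ≡ 33
33^2 ≡ 10
33^41 = 33^32·33^8·33^1 ≡ 1  ← first divisor giving 1
The order is 41.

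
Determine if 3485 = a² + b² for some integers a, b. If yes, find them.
2² + 59² (a=2, b=59)

Factorization: 3485 = 5 × 17 × 41
By Fermat: n is sum of two squares iff every prime p ≡ 3 (mod 4) appears to even power.
All primes ≡ 3 (mod 4) appear to even power.
Search a = 0, 1, 2, … for 3485 - a² a perfect square: first hit at a = 2: 3485 - 4 = 3481 = 59².
3485 = 2² + 59² = 4 + 3481 ✓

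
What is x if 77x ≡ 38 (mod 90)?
x ≡ 4 (mod 90)

gcd(77, 90) = 1, which divides 38, so solutions exist.
Find 77^(-1) mod 90 by the extended Euclidean algorithm:
90 = 1 × 77 + 13  ⟹  13 = (1)·90 + (-1)·77
77 = 5 × 13 + 12  ⟹  12 = (-5)·90 + (6)·77
13 = 1 × 12 + 1  ⟹  1 = (6)·90 + (-7)·77
So (-7)·77 ≡ 1 (mod 90), i.e. 77^(-1) ≡ -7 ≡ 83 (mod 90).
x ≡ 83 × 38 = 3154 ≡ 4 (mod 90).
Check: 77 × 4 = 308 ≡ 38 (mod 90).
Unique solution: x ≡ 4 (mod 90)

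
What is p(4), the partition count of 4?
5

p(n) counts ways to write n as a sum of positive integers (order ignored).
Examples: 4; 3 + 1; 2 + 2; 2 + 1 + 1; 1 + 1 + 1 + 1
p(4) = 5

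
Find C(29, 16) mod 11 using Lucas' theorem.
9

Using Lucas' theorem:
Write n=29 and k=16 in base 11:
n in base 11: [2, 7]
k in base 11: [1, 5]
C(29,16) mod 11 = ∏ C(n_i, k_i) mod 11
Digit binomials (mod 11): C(2,1) = 2; C(7,5) = 21 ≡ 10
Product: 2 × 10 = 20 ≡ 9 (mod 11)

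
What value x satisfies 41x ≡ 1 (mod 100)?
61

gcd(41, 100) = 1, so the inverse exists.
Extended Euclidean algorithm on (100, 41):
100 = 2 × 41 + 18  ⟹  18 = (1)·100 + (-2)·41
41 = 2 × 18 + 5  ⟹  5 = (-2)·100 + (5)·41
18 = 3 × 5 + 3  ⟹  3 = (7)·100 + (-17)·41
5 = 1 × 3 + 2  ⟹  2 = (-9)·100 + (22)·41
3 = 1 × 2 + 1  ⟹  1 = (16)·100 + (-39)·41
So (-39)·41 ≡ 1 (mod 100), i.e. 41^(-1) ≡ -39 ≡ 61 (mod 100).
Check: 41 × 61 = 2501 ≡ 1 (mod 100)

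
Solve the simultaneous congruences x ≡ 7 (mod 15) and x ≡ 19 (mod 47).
442

Using Chinese Remainder Theorem:
M = 15 × 47 = 705
M1 = 47, M2 = 15
y1 = 47^(-1) mod 15 = 8
y2 = 15^(-1) mod 47 = 22
x = (7×47×8 + 19×15×22) mod 705 = 442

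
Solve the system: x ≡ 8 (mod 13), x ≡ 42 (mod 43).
515

Using Chinese Remainder Theorem:
M = 13 × 43 = 559
M1 = 43, M2 = 13
y1 = 43^(-1) mod 13 = 10
y2 = 13^(-1) mod 43 = 10
x = (8×43×10 + 42×13×10) mod 559 = 515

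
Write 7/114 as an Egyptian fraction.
1/17 + 1/388 + 1/375972

Greedy algorithm:
7/114: ceiling(114/7) = 17, use 1/17
5/1938: ceiling(1938/5) = 388, use 1/388
1/375972: ceiling(375972/1) = 375972, use 1/375972
Result: 7/114 = 1/17 + 1/388 + 1/375972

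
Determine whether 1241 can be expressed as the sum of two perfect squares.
4² + 35² (a=4, b=35)

Factorization: 1241 = 17 × 73
By Fermat: n is sum of two squares iff every prime p ≡ 3 (mod 4) appears to even power.
All primes ≡ 3 (mod 4) appear to even power.
Search a = 0, 1, 2, … for 1241 - a² a perfect square: first hit at a = 4: 1241 - 16 = 1225 = 35².
1241 = 4² + 35² = 16 + 1225 ✓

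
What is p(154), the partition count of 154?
60356673280

p(n) counts ways to write n as a sum of positive integers (order ignored).
Euler's pentagonal recurrence: p(k) = p(k-1) + p(k-2) - p(k-5) - p(k-7) + p(k-12) + p(k-15) - ... (offsets j(3j∓1)/2, signs ++--, p(0)=1, p(<0)=0).
DP table for k = 0..153: p(0)=1, p(1)=1, p(2)=2, p(3)=3, p(4)=5, p(5)=7, p(6)=11, p(7)=15, p(8)=22, p(9)=30, p(10)=42, p(11)=56, p(12)=77, p(13)=101, p(14)=135, p(15)=176, p(16)=231, p(17)=297, p(18)=385, p(19)=490, p(20)=627, p(21)=792, p(22)=1002, p(23)=1255, p(24)=1575, p(25)=1958, p(26)=2436, p(27)=3010, p(28)=3718, p(29)=4565, p(30)=5604, p(31)=6842, p(32)=8349, p(33)=10143, p(34)=12310, p(35)=14883, p(36)=17977, p(37)=21637, p(38)=26015, p(39)=31185, p(40)=37338, p(41)=44583, p(42)=53174, p(43)=63261, p(44)=75175, p(45)=89134, p(46)=105558, p(47)=124754, p(48)=147273, p(49)=173525, p(50)=204226, p(51)=239943, p(52)=281589, p(53)=329931, p(54)=386155, p(55)=451276, p(56)=526823, p(57)=614154, p(58)=715220, p(59)=831820, p(60)=966467, p(61)=1121505, p(62)=1300156, p(63)=1505499, p(64)=1741630, p(65)=2012558, p(66)=2323520, p(67)=2679689, p(68)=3087735, p(69)=3554345, p(70)=4087968, p(71)=4697205, p(72)=5392783, p(73)=6185689, p(74)=7089500, p(75)=8118264, p(76)=9289091, p(77)=10619863, p(78)=12132164, p(79)=13848650, p(80)=15796476, p(81)=18004327, p(82)=20506255, p(83)=23338469, p(84)=26543660, p(85)=30167357, p(86)=34262962, p(87)=38887673, p(88)=44108109, p(89)=49995925, p(90)=56634173, p(91)=64112359, p(92)=72533807, p(93)=82010177, p(94)=92669720, p(95)=104651419, p(96)=118114304, p(97)=133230930, p(98)=150198136, p(99)=169229875, p(100)=190569292, p(101)=214481126, p(102)=241265379, p(103)=271248950, p(104)=304801365, p(105)=342325709, p(106)=384276336, p(107)=431149389, p(108)=483502844, p(109)=541946240, p(110)=607163746, p(111)=679903203, p(112)=761002156, p(113)=851376628, p(114)=952050665, p(115)=1064144451, p(116)=1188908248, p(117)=1327710076, p(118)=1482074143, p(119)=1653668665, p(120)=1844349560, p(121)=2056148051, p(122)=2291320912, p(123)=2552338241, p(124)=2841940500, p(125)=3163127352, p(126)=3519222692, p(127)=3913864295, p(128)=4351078600, p(129)=4835271870, p(130)=5371315400, p(131)=5964539504, p(132)=6620830889, p(133)=7346629512, p(134)=8149040695, p(135)=9035836076, p(136)=10015581680, p(137)=11097645016, p(138)=12292341831, p(139)=13610949895, p(140)=15065878135, p(141)=16670689208, p(142)=18440293320, p(143)=20390982757, p(144)=22540654445, p(145)=24908858009, p(146)=27517052599, p(147)=30388671978, p(148)=33549419497, p(149)=37027355200, p(150)=40853235313, p(151)=45060624582, p(152)=49686288421, p(153)=54770336324.
Final step: p(154) = p(153) + p(152) - p(149) - p(147) + p(142) + p(139) - p(132) - p(128) + p(119) + p(114) - p(103) - p(97) + p(84) + p(77) - p(62) - p(54) + p(37) + p(28) - p(9)
= 54770336324 + 49686288421 - 37027355200 - 30388671978 + 18440293320 + 13610949895 - 6620830889 - 4351078600 + 1653668665 + 952050665 - 271248950 - 133230930 + 26543660 + 10619863 - 1300156 - 386155 + 21637 + 3718 - 30
= 60356673280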